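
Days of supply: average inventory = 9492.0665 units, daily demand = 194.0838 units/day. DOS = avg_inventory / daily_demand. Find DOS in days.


DOS = 9492.0665 / 194.0838 = 48.9071

48.9071 days


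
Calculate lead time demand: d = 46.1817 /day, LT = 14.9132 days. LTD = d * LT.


LTD = 46.1817 * 14.9132 = 688.7169

688.7169 units


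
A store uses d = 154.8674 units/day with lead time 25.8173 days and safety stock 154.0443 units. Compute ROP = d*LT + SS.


d*LT = 154.8674 * 25.8173 = 3998.2581
ROP = 3998.2581 + 154.0443 = 4152.3024

4152.3024 units


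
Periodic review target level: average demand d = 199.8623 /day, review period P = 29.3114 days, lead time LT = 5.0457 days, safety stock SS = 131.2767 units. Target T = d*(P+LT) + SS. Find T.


P + LT = 34.3571
d*(P+LT) = 199.8623 * 34.3571 = 6866.6890
T = 6866.6890 + 131.2767 = 6997.9657

6997.9657 units


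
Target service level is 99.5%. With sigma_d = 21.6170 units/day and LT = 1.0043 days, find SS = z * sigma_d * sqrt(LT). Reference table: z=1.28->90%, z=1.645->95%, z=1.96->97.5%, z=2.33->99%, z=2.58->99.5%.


From the table, SL = 99.5% corresponds to z = 2.58
sqrt(LT) = sqrt(1.0043) = 1.0021
SS = 2.58 * 21.6170 * 1.0021 = 55.8916

55.8916 units


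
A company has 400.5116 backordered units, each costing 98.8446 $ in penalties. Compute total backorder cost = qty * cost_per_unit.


Total = 400.5116 * 98.8446 = 39588.4089

39588.4089 $


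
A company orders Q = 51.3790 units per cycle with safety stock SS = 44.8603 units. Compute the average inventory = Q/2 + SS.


Q/2 = 25.6895
Avg = 25.6895 + 44.8603 = 70.5498

70.5498 units


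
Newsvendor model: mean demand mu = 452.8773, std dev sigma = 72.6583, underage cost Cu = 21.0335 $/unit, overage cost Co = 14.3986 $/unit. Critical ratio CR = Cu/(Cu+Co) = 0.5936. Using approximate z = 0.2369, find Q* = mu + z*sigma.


CR = Cu/(Cu+Co) = 21.0335/(21.0335+14.3986) = 0.5936
z = 0.2369
Q* = 452.8773 + 0.2369 * 72.6583 = 470.0901

470.0901 units


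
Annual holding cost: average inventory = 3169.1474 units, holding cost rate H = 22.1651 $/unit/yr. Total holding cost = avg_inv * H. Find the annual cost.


Cost = 3169.1474 * 22.1651 = 70244.4690

70244.4690 $/yr


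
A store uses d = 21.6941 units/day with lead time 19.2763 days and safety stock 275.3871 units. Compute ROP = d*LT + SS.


d*LT = 21.6941 * 19.2763 = 418.1820
ROP = 418.1820 + 275.3871 = 693.5691

693.5691 units


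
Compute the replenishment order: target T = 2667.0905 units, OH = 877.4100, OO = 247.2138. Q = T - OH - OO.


Inventory position = OH + OO = 877.4100 + 247.2138 = 1124.6238
Q = 2667.0905 - 1124.6238 = 1542.4667

1542.4667 units


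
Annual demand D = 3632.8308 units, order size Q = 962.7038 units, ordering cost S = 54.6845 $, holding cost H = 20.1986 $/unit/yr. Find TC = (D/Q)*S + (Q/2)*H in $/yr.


Ordering cost = D*S/Q = 206.3558
Holding cost = Q*H/2 = 9722.6345
TC = 206.3558 + 9722.6345 = 9928.9903

9928.9903 $/yr


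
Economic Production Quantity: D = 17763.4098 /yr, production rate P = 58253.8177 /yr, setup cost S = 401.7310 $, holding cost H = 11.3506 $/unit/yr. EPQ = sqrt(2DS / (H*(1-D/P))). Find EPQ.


1 - D/P = 1 - 0.3049 = 0.6951
H*(1-D/P) = 7.8894
2DS = 14272224.7647
EPQ = sqrt(1809027.2041) = 1345.0008

1345.0008 units


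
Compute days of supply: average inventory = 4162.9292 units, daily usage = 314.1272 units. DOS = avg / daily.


DOS = 4162.9292 / 314.1272 = 13.2524

13.2524 days


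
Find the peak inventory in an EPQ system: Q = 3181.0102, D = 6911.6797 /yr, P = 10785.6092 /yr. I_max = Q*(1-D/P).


D/P = 0.6408
1 - D/P = 0.3592
I_max = 3181.0102 * 0.3592 = 1142.5418

1142.5418 units


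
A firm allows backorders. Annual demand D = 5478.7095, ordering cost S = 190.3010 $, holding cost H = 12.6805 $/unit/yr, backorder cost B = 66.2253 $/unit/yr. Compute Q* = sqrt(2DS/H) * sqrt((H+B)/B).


sqrt(2DS/H) = 405.5146
sqrt((H+B)/B) = 1.0915
Q* = 405.5146 * 1.0915 = 442.6383

442.6383 units


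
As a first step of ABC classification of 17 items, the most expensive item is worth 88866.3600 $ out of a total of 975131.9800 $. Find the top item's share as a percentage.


Top item = 88866.3600
Total = 975131.9800
Percentage = 88866.3600 / 975131.9800 * 100 = 9.1133

9.1133%


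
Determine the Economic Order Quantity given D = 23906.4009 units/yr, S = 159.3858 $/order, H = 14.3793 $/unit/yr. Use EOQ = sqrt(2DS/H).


2*D*S = 2 * 23906.4009 * 159.3858 = 7620681.6651
2*D*S/H = 529975.8448
EOQ = sqrt(529975.8448) = 727.9944

727.9944 units


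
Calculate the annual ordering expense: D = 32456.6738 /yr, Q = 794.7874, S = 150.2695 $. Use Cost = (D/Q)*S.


Number of orders = D/Q = 40.8369
Cost = 40.8369 * 150.2695 = 6136.5444

6136.5444 $/yr


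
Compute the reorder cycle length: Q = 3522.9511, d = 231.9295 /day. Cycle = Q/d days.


Cycle = 3522.9511 / 231.9295 = 15.1897

15.1897 days


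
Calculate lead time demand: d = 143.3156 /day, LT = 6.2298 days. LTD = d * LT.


LTD = 143.3156 * 6.2298 = 892.8275

892.8275 units


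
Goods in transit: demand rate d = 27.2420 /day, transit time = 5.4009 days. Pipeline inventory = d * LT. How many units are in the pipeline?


Pipeline = 27.2420 * 5.4009 = 147.1313

147.1313 units


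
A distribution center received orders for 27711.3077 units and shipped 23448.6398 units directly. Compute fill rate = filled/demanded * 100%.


FR = 23448.6398 / 27711.3077 * 100 = 84.6176

84.6176%


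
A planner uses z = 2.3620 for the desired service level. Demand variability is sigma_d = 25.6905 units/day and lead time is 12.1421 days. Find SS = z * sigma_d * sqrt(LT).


sqrt(LT) = sqrt(12.1421) = 3.4846
SS = 2.3620 * 25.6905 * 3.4846 = 211.4459

211.4459 units


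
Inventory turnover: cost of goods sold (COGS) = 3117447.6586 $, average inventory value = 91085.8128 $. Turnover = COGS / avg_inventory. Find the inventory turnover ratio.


Turnover = 3117447.6586 / 91085.8128 = 34.2254

34.2254


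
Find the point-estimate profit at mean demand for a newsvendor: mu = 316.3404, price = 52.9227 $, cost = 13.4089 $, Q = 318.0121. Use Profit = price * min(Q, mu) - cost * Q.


Sales at mu = min(318.0121, 316.3404) = 316.3404
Revenue = 52.9227 * 316.3404 = 16741.5881
Total cost = 13.4089 * 318.0121 = 4264.1924
Profit = 16741.5881 - 4264.1924 = 12477.3956

12477.3956 $


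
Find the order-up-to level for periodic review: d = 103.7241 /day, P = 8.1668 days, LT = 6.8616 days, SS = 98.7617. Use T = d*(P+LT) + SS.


P + LT = 15.0284
d*(P+LT) = 103.7241 * 15.0284 = 1558.8073
T = 1558.8073 + 98.7617 = 1657.5690

1657.5690 units


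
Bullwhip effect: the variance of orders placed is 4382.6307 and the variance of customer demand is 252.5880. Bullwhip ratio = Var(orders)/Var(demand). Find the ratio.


BW = 4382.6307 / 252.5880 = 17.3509

17.3509


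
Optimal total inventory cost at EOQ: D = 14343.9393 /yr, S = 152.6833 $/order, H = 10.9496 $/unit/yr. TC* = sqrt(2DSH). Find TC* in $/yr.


2*D*S*H = 47960999.6584
TC* = sqrt(47960999.6584) = 6925.3881

6925.3881 $/yr


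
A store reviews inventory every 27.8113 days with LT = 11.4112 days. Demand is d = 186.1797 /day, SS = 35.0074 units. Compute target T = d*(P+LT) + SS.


P + LT = 39.2225
d*(P+LT) = 186.1797 * 39.2225 = 7302.4333
T = 7302.4333 + 35.0074 = 7337.4407

7337.4407 units


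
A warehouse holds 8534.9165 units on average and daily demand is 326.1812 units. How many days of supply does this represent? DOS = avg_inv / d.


DOS = 8534.9165 / 326.1812 = 26.1662

26.1662 days


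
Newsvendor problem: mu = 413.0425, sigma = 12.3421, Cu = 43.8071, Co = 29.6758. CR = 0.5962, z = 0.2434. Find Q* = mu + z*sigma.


CR = Cu/(Cu+Co) = 43.8071/(43.8071+29.6758) = 0.5962
z = 0.2434
Q* = 413.0425 + 0.2434 * 12.3421 = 416.0466

416.0466 units


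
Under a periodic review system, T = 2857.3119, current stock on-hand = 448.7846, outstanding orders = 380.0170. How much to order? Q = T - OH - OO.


Inventory position = OH + OO = 448.7846 + 380.0170 = 828.8016
Q = 2857.3119 - 828.8016 = 2028.5103

2028.5103 units


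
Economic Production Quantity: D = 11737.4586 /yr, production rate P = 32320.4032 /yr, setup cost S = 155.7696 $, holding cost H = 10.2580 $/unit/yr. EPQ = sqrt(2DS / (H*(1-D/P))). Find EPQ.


1 - D/P = 1 - 0.3632 = 0.6368
H*(1-D/P) = 6.5327
2DS = 3656678.4623
EPQ = sqrt(559749.0226) = 748.1638

748.1638 units


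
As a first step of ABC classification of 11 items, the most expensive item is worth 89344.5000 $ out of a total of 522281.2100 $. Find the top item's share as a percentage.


Top item = 89344.5000
Total = 522281.2100
Percentage = 89344.5000 / 522281.2100 * 100 = 17.1066

17.1066%


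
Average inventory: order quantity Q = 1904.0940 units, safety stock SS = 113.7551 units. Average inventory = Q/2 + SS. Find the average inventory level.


Q/2 = 952.0470
Avg = 952.0470 + 113.7551 = 1065.8021

1065.8021 units


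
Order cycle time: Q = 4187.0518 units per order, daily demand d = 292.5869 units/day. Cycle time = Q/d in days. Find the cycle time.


Cycle = 4187.0518 / 292.5869 = 14.3105

14.3105 days


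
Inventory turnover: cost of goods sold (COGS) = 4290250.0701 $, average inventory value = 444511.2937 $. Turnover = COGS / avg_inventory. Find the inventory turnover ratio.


Turnover = 4290250.0701 / 444511.2937 = 9.6516

9.6516


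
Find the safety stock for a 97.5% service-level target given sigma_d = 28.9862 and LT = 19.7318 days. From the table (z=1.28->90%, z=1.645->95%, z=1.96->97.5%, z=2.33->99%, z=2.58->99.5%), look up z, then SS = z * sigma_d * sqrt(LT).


From the table, SL = 97.5% corresponds to z = 1.96
sqrt(LT) = sqrt(19.7318) = 4.4420
SS = 1.96 * 28.9862 * 4.4420 = 252.3659

252.3659 units


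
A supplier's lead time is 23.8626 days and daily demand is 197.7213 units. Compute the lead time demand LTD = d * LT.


LTD = 197.7213 * 23.8626 = 4718.1443

4718.1443 units


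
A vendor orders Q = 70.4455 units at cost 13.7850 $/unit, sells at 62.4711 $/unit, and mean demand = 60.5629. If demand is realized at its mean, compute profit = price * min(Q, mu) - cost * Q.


Sales at mu = min(70.4455, 60.5629) = 60.5629
Revenue = 62.4711 * 60.5629 = 3783.4310
Total cost = 13.7850 * 70.4455 = 971.0912
Profit = 3783.4310 - 971.0912 = 2812.3398

2812.3398 $


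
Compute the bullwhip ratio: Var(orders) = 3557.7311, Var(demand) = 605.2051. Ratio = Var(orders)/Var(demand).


BW = 3557.7311 / 605.2051 = 5.8786

5.8786


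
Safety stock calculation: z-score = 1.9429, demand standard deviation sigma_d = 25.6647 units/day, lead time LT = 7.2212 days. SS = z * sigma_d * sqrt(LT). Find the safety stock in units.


sqrt(LT) = sqrt(7.2212) = 2.6872
SS = 1.9429 * 25.6647 * 2.6872 = 133.9958

133.9958 units


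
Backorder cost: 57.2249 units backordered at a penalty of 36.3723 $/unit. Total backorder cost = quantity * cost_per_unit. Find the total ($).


Total = 57.2249 * 36.3723 = 2081.4012

2081.4012 $


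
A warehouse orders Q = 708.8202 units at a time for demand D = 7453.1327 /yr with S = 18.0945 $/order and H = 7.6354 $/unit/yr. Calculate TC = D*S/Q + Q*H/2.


Ordering cost = D*S/Q = 190.2608
Holding cost = Q*H/2 = 2706.0629
TC = 190.2608 + 2706.0629 = 2896.3237

2896.3237 $/yr


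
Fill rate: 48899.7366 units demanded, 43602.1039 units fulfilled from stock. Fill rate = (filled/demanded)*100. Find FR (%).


FR = 43602.1039 / 48899.7366 * 100 = 89.1663

89.1663%


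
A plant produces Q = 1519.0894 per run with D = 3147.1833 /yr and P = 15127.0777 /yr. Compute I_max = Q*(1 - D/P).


D/P = 0.2080
1 - D/P = 0.7920
I_max = 1519.0894 * 0.7920 = 1203.0434

1203.0434 units


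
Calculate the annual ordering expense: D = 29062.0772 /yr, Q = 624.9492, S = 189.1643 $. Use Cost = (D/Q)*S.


Number of orders = D/Q = 46.5031
Cost = 46.5031 * 189.1643 = 8796.7270

8796.7270 $/yr


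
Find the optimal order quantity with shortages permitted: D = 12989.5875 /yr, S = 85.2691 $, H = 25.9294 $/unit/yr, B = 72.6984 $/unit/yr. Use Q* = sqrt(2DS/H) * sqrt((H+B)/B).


sqrt(2DS/H) = 292.2889
sqrt((H+B)/B) = 1.1648
Q* = 292.2889 * 1.1648 = 340.4470

340.4470 units


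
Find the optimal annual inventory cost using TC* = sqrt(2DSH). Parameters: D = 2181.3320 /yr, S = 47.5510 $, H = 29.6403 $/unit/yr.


2*D*S*H = 6148851.6577
TC* = sqrt(6148851.6577) = 2479.6878

2479.6878 $/yr


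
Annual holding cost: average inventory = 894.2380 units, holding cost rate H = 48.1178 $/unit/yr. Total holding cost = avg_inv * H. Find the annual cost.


Cost = 894.2380 * 48.1178 = 43028.7652

43028.7652 $/yr


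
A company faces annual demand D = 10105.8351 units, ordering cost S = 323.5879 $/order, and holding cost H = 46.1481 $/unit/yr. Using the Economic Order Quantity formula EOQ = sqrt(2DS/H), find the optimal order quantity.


2*D*S = 2 * 10105.8351 * 323.5879 = 6540251.9155
2*D*S/H = 141723.1027
EOQ = sqrt(141723.1027) = 376.4613

376.4613 units


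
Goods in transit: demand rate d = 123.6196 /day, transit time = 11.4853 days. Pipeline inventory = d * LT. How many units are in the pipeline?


Pipeline = 123.6196 * 11.4853 = 1419.8082

1419.8082 units


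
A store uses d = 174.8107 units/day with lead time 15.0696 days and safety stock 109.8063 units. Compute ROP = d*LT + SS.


d*LT = 174.8107 * 15.0696 = 2634.3273
ROP = 2634.3273 + 109.8063 = 2744.1336

2744.1336 units


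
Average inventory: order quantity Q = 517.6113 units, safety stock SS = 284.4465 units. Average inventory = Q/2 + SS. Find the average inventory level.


Q/2 = 258.8057
Avg = 258.8057 + 284.4465 = 543.2522

543.2522 units


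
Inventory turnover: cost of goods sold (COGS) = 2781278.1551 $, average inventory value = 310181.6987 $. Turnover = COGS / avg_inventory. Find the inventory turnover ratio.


Turnover = 2781278.1551 / 310181.6987 = 8.9666

8.9666


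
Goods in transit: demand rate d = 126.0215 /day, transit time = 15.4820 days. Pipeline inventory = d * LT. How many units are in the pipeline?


Pipeline = 126.0215 * 15.4820 = 1951.0649

1951.0649 units


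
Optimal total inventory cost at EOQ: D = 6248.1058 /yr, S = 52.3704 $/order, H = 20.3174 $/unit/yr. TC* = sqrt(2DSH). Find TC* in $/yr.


2*D*S*H = 13296348.5894
TC* = sqrt(13296348.5894) = 3646.4159

3646.4159 $/yr


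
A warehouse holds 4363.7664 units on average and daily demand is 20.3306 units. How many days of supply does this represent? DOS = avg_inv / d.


DOS = 4363.7664 / 20.3306 = 214.6403

214.6403 days


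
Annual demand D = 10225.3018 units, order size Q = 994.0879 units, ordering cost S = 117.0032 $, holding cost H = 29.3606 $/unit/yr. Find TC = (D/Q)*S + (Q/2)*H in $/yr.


Ordering cost = D*S/Q = 1203.5083
Holding cost = Q*H/2 = 14593.5086
TC = 1203.5083 + 14593.5086 = 15797.0169

15797.0169 $/yr


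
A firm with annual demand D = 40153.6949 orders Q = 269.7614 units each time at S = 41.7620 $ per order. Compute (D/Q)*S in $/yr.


Number of orders = D/Q = 148.8489
Cost = 148.8489 * 41.7620 = 6216.2289

6216.2289 $/yr


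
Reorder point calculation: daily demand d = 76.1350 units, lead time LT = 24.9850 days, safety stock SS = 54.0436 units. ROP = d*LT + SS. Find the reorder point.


d*LT = 76.1350 * 24.9850 = 1902.2330
ROP = 1902.2330 + 54.0436 = 1956.2766

1956.2766 units


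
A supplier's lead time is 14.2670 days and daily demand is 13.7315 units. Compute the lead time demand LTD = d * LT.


LTD = 13.7315 * 14.2670 = 195.9073

195.9073 units


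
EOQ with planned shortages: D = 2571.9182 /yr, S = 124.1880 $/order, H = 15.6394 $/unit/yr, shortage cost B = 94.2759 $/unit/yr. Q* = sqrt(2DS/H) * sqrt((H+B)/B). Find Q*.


sqrt(2DS/H) = 202.1033
sqrt((H+B)/B) = 1.0798
Q* = 202.1033 * 1.0798 = 218.2238

218.2238 units


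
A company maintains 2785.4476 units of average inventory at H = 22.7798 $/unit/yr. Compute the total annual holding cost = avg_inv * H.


Cost = 2785.4476 * 22.7798 = 63451.9392

63451.9392 $/yr


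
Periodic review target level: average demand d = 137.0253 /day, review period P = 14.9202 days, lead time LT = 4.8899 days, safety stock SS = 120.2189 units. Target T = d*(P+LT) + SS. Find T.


P + LT = 19.8101
d*(P+LT) = 137.0253 * 19.8101 = 2714.4849
T = 2714.4849 + 120.2189 = 2834.7038

2834.7038 units


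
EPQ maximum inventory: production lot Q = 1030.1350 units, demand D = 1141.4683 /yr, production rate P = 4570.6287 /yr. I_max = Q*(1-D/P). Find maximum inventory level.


D/P = 0.2497
1 - D/P = 0.7503
I_max = 1030.1350 * 0.7503 = 772.8692

772.8692 units


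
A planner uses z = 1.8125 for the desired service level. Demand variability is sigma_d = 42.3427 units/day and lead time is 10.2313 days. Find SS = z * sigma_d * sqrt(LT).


sqrt(LT) = sqrt(10.2313) = 3.1986
SS = 1.8125 * 42.3427 * 3.1986 = 245.4833

245.4833 units


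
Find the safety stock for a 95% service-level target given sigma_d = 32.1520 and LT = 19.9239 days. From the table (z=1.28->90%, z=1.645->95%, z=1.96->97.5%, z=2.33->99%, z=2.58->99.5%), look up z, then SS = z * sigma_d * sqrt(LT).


From the table, SL = 95% corresponds to z = 1.645
sqrt(LT) = sqrt(19.9239) = 4.4636
SS = 1.645 * 32.1520 * 4.4636 = 236.0810

236.0810 units


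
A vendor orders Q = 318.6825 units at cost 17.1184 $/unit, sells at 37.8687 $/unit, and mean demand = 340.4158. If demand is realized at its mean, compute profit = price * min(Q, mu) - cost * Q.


Sales at mu = min(318.6825, 340.4158) = 318.6825
Revenue = 37.8687 * 318.6825 = 12068.0920
Total cost = 17.1184 * 318.6825 = 5455.3345
Profit = 12068.0920 - 5455.3345 = 6612.7575

6612.7575 $


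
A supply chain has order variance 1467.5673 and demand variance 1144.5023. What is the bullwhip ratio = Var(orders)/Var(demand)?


BW = 1467.5673 / 1144.5023 = 1.2823

1.2823


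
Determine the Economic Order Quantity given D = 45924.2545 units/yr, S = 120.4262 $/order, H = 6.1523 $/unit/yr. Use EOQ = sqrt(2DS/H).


2*D*S = 2 * 45924.2545 * 120.4262 = 11060966.9145
2*D*S/H = 1797858.8356
EOQ = sqrt(1797858.8356) = 1340.8426

1340.8426 units


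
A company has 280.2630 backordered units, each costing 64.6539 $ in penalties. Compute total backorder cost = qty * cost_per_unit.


Total = 280.2630 * 64.6539 = 18120.0960

18120.0960 $


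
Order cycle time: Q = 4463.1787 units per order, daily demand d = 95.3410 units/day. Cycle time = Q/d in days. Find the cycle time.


Cycle = 4463.1787 / 95.3410 = 46.8128

46.8128 days


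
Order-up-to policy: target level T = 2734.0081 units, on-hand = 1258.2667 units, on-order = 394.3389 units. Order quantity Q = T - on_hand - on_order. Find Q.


Inventory position = OH + OO = 1258.2667 + 394.3389 = 1652.6056
Q = 2734.0081 - 1652.6056 = 1081.4025

1081.4025 units


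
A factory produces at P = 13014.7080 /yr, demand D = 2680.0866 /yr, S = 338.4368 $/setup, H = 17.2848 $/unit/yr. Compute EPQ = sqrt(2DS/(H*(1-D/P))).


1 - D/P = 1 - 0.2059 = 0.7941
H*(1-D/P) = 13.7254
2DS = 1814079.8653
EPQ = sqrt(132169.6992) = 363.5515

363.5515 units


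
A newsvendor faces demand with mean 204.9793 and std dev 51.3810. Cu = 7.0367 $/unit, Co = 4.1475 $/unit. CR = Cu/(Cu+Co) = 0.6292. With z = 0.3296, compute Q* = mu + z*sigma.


CR = Cu/(Cu+Co) = 7.0367/(7.0367+4.1475) = 0.6292
z = 0.3296
Q* = 204.9793 + 0.3296 * 51.3810 = 221.9145

221.9145 units


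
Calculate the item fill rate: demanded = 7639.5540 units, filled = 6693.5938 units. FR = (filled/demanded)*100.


FR = 6693.5938 / 7639.5540 * 100 = 87.6176

87.6176%


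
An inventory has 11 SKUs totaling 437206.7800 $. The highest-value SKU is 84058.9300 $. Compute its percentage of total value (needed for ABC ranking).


Top item = 84058.9300
Total = 437206.7800
Percentage = 84058.9300 / 437206.7800 * 100 = 19.2264

19.2264%


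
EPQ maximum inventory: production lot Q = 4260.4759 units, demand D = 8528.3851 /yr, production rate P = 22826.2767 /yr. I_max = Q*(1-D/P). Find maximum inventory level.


D/P = 0.3736
1 - D/P = 0.6264
I_max = 4260.4759 * 0.6264 = 2668.6710

2668.6710 units


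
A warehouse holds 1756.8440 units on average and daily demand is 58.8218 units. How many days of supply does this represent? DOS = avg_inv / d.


DOS = 1756.8440 / 58.8218 = 29.8672

29.8672 days


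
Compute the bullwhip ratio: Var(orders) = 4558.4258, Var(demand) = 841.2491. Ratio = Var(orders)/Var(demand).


BW = 4558.4258 / 841.2491 = 5.4186

5.4186


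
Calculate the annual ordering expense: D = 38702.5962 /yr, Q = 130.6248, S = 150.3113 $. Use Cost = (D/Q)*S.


Number of orders = D/Q = 296.2883
Cost = 296.2883 * 150.3113 = 44535.4753

44535.4753 $/yr


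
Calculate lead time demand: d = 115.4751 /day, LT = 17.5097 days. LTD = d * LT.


LTD = 115.4751 * 17.5097 = 2021.9344

2021.9344 units


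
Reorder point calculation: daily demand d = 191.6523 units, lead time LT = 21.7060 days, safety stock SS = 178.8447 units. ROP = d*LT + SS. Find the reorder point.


d*LT = 191.6523 * 21.7060 = 4160.0048
ROP = 4160.0048 + 178.8447 = 4338.8495

4338.8495 units


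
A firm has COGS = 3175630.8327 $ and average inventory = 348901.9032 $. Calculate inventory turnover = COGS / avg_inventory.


Turnover = 3175630.8327 / 348901.9032 = 9.1018

9.1018


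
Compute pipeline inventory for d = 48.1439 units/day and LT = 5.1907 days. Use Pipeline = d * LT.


Pipeline = 48.1439 * 5.1907 = 249.9005

249.9005 units


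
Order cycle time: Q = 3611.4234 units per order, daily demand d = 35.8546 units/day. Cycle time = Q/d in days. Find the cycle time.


Cycle = 3611.4234 / 35.8546 = 100.7241

100.7241 days


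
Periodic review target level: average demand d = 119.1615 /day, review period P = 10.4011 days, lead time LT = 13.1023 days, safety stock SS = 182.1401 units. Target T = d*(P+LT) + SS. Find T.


P + LT = 23.5034
d*(P+LT) = 119.1615 * 23.5034 = 2800.7004
T = 2800.7004 + 182.1401 = 2982.8405

2982.8405 units


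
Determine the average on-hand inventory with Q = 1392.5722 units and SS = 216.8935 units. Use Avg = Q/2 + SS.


Q/2 = 696.2861
Avg = 696.2861 + 216.8935 = 913.1796

913.1796 units


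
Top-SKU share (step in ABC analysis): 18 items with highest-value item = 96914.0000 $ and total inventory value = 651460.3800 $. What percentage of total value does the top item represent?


Top item = 96914.0000
Total = 651460.3800
Percentage = 96914.0000 / 651460.3800 * 100 = 14.8764

14.8764%


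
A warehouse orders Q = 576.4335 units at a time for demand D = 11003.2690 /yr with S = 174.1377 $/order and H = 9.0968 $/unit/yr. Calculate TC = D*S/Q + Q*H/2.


Ordering cost = D*S/Q = 3324.0330
Holding cost = Q*H/2 = 2621.8501
TC = 3324.0330 + 2621.8501 = 5945.8831

5945.8831 $/yr


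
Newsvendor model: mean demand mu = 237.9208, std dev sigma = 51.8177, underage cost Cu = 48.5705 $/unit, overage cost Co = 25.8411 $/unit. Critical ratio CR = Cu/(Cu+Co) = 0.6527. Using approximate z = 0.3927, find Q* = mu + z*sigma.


CR = Cu/(Cu+Co) = 48.5705/(48.5705+25.8411) = 0.6527
z = 0.3927
Q* = 237.9208 + 0.3927 * 51.8177 = 258.2696

258.2696 units


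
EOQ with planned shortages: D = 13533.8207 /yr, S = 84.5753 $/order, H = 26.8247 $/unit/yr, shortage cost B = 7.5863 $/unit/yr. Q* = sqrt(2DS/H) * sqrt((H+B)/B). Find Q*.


sqrt(2DS/H) = 292.1323
sqrt((H+B)/B) = 2.1298
Q* = 292.1323 * 2.1298 = 622.1759

622.1759 units


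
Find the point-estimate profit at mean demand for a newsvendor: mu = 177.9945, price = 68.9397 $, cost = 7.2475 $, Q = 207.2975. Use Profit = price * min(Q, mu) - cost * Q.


Sales at mu = min(207.2975, 177.9945) = 177.9945
Revenue = 68.9397 * 177.9945 = 12270.8874
Total cost = 7.2475 * 207.2975 = 1502.3886
Profit = 12270.8874 - 1502.3886 = 10768.4988

10768.4988 $


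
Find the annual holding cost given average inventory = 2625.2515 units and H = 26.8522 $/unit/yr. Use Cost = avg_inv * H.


Cost = 2625.2515 * 26.8522 = 70493.7783

70493.7783 $/yr


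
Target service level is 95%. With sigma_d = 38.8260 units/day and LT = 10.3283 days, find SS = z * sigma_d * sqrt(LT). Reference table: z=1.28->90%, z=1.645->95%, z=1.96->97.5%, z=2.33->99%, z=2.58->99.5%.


From the table, SL = 95% corresponds to z = 1.645
sqrt(LT) = sqrt(10.3283) = 3.2138
SS = 1.645 * 38.8260 * 3.2138 = 205.2594

205.2594 units


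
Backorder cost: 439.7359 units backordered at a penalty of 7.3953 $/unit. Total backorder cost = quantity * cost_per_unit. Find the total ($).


Total = 439.7359 * 7.3953 = 3251.9789

3251.9789 $


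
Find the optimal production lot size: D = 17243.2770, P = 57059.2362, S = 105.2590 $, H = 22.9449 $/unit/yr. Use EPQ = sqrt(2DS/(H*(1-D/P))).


1 - D/P = 1 - 0.3022 = 0.6978
H*(1-D/P) = 16.0110
2DS = 3630020.1875
EPQ = sqrt(226720.9445) = 476.1522

476.1522 units


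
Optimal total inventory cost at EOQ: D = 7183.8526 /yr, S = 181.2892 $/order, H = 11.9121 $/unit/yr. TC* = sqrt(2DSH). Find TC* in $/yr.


2*D*S*H = 31027563.3887
TC* = sqrt(31027563.3887) = 5570.2391

5570.2391 $/yr


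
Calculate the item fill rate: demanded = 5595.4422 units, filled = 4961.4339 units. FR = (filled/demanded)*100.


FR = 4961.4339 / 5595.4422 * 100 = 88.6692

88.6692%


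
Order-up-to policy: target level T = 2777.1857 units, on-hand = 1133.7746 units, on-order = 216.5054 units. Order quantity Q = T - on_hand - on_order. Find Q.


Inventory position = OH + OO = 1133.7746 + 216.5054 = 1350.2800
Q = 2777.1857 - 1350.2800 = 1426.9057

1426.9057 units


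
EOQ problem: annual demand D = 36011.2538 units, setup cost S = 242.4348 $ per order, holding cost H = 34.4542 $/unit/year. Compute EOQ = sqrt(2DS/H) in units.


2*D*S = 2 * 36011.2538 * 242.4348 = 17460762.2255
2*D*S/H = 506781.8212
EOQ = sqrt(506781.8212) = 711.8861

711.8861 units


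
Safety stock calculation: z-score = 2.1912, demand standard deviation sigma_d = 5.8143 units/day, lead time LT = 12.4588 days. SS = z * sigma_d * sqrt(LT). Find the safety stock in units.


sqrt(LT) = sqrt(12.4588) = 3.5297
SS = 2.1912 * 5.8143 * 3.5297 = 44.9694

44.9694 units


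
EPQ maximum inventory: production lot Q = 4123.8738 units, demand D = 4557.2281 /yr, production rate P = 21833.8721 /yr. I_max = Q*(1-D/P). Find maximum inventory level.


D/P = 0.2087
1 - D/P = 0.7913
I_max = 4123.8738 * 0.7913 = 3263.1271

3263.1271 units


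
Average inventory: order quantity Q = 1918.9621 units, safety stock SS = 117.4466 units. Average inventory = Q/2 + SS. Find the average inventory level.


Q/2 = 959.4810
Avg = 959.4810 + 117.4466 = 1076.9277

1076.9277 units


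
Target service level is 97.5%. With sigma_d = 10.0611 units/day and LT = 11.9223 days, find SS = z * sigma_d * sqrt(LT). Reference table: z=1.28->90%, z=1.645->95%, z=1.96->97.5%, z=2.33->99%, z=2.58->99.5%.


From the table, SL = 97.5% corresponds to z = 1.96
sqrt(LT) = sqrt(11.9223) = 3.4529
SS = 1.96 * 10.0611 * 3.4529 = 68.0897

68.0897 units


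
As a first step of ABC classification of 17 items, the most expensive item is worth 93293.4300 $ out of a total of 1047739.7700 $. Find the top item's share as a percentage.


Top item = 93293.4300
Total = 1047739.7700
Percentage = 93293.4300 / 1047739.7700 * 100 = 8.9043

8.9043%


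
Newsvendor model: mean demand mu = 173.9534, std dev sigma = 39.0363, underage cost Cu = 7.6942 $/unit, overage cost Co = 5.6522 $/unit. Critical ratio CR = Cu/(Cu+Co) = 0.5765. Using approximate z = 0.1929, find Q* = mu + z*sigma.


CR = Cu/(Cu+Co) = 7.6942/(7.6942+5.6522) = 0.5765
z = 0.1929
Q* = 173.9534 + 0.1929 * 39.0363 = 181.4835

181.4835 units


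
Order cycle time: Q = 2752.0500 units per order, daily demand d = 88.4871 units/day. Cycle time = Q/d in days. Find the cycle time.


Cycle = 2752.0500 / 88.4871 = 31.1011

31.1011 days


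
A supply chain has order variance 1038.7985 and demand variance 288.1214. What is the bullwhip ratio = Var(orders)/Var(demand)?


BW = 1038.7985 / 288.1214 = 3.6054

3.6054


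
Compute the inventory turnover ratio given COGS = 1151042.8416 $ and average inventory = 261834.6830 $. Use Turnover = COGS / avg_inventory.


Turnover = 1151042.8416 / 261834.6830 = 4.3961

4.3961


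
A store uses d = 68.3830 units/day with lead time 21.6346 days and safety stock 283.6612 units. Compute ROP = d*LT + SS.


d*LT = 68.3830 * 21.6346 = 1479.4389
ROP = 1479.4389 + 283.6612 = 1763.1001

1763.1001 units


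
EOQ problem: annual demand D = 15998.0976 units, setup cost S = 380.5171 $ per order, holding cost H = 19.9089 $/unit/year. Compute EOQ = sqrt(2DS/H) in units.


2*D*S = 2 * 15998.0976 * 380.5171 = 12175099.4085
2*D*S/H = 611540.5376
EOQ = sqrt(611540.5376) = 782.0106

782.0106 units


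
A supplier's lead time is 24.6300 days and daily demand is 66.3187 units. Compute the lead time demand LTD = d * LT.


LTD = 66.3187 * 24.6300 = 1633.4296

1633.4296 units


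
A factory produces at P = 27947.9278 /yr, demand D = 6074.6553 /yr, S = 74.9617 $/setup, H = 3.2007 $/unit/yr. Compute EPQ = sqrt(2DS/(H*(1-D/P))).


1 - D/P = 1 - 0.2174 = 0.7826
H*(1-D/P) = 2.5050
2DS = 910732.9764
EPQ = sqrt(363564.8944) = 602.9634

602.9634 units


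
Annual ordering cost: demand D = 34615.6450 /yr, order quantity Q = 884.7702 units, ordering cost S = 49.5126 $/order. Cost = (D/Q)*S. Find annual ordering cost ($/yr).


Number of orders = D/Q = 39.1239
Cost = 39.1239 * 49.5126 = 1937.1251

1937.1251 $/yr


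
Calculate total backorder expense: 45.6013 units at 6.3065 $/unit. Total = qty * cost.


Total = 45.6013 * 6.3065 = 287.5846

287.5846 $


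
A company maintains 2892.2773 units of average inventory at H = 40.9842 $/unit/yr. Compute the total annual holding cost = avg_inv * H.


Cost = 2892.2773 * 40.9842 = 118537.6713

118537.6713 $/yr


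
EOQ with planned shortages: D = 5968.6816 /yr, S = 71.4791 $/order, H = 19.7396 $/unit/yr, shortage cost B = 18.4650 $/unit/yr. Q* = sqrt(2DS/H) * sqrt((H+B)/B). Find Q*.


sqrt(2DS/H) = 207.9096
sqrt((H+B)/B) = 1.4384
Q* = 207.9096 * 1.4384 = 299.0596

299.0596 units


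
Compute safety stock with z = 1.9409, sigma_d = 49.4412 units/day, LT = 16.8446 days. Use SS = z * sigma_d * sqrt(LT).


sqrt(LT) = sqrt(16.8446) = 4.1042
SS = 1.9409 * 49.4412 * 4.1042 = 393.8424

393.8424 units


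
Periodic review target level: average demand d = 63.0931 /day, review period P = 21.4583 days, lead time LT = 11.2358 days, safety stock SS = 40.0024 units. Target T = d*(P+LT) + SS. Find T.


P + LT = 32.6941
d*(P+LT) = 63.0931 * 32.6941 = 2062.7721
T = 2062.7721 + 40.0024 = 2102.7745

2102.7745 units


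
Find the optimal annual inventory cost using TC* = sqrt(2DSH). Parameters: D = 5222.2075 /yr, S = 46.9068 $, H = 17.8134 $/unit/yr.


2*D*S*H = 8727035.5710
TC* = sqrt(8727035.5710) = 2954.1556

2954.1556 $/yr


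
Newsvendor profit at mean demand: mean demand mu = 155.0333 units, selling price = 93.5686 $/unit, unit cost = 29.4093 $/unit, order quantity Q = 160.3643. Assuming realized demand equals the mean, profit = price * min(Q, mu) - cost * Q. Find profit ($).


Sales at mu = min(160.3643, 155.0333) = 155.0333
Revenue = 93.5686 * 155.0333 = 14506.2488
Total cost = 29.4093 * 160.3643 = 4716.2018
Profit = 14506.2488 - 4716.2018 = 9790.0470

9790.0470 $


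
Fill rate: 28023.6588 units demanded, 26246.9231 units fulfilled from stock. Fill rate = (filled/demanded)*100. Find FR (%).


FR = 26246.9231 / 28023.6588 * 100 = 93.6599

93.6599%


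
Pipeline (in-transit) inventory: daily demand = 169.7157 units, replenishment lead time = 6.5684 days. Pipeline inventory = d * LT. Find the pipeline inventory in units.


Pipeline = 169.7157 * 6.5684 = 1114.7606

1114.7606 units


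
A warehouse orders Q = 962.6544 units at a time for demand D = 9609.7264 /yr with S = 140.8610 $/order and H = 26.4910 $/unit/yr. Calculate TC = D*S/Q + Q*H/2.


Ordering cost = D*S/Q = 1406.1492
Holding cost = Q*H/2 = 12750.8389
TC = 1406.1492 + 12750.8389 = 14156.9880

14156.9880 $/yr


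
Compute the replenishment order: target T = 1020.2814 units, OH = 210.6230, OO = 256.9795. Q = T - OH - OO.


Inventory position = OH + OO = 210.6230 + 256.9795 = 467.6025
Q = 1020.2814 - 467.6025 = 552.6789

552.6789 units


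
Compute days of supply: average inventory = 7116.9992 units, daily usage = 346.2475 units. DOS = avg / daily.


DOS = 7116.9992 / 346.2475 = 20.5547

20.5547 days


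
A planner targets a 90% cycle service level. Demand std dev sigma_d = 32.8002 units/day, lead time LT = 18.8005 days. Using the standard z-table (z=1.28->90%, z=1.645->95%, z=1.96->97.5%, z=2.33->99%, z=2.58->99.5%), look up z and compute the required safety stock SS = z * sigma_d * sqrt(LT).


From the table, SL = 90% corresponds to z = 1.28
sqrt(LT) = sqrt(18.8005) = 4.3360
SS = 1.28 * 32.8002 * 4.3360 = 182.0418

182.0418 units


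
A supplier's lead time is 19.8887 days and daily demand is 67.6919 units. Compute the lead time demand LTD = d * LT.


LTD = 67.6919 * 19.8887 = 1346.3039

1346.3039 units


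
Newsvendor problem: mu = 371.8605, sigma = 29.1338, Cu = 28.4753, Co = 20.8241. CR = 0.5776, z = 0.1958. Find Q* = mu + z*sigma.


CR = Cu/(Cu+Co) = 28.4753/(28.4753+20.8241) = 0.5776
z = 0.1958
Q* = 371.8605 + 0.1958 * 29.1338 = 377.5649

377.5649 units


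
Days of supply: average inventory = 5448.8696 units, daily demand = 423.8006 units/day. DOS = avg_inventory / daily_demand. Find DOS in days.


DOS = 5448.8696 / 423.8006 = 12.8572

12.8572 days


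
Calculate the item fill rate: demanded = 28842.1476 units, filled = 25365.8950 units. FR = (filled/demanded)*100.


FR = 25365.8950 / 28842.1476 * 100 = 87.9473

87.9473%


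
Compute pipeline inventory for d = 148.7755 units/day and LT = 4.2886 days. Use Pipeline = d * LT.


Pipeline = 148.7755 * 4.2886 = 638.0386

638.0386 units


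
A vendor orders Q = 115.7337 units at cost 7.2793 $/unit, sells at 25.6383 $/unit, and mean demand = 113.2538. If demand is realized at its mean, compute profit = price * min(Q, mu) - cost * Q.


Sales at mu = min(115.7337, 113.2538) = 113.2538
Revenue = 25.6383 * 113.2538 = 2903.6349
Total cost = 7.2793 * 115.7337 = 842.4603
Profit = 2903.6349 - 842.4603 = 2061.1746

2061.1746 $


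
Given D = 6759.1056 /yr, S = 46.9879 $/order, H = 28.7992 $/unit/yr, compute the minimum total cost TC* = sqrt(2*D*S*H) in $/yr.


2*D*S*H = 18293031.7002
TC* = sqrt(18293031.7002) = 4277.0354

4277.0354 $/yr


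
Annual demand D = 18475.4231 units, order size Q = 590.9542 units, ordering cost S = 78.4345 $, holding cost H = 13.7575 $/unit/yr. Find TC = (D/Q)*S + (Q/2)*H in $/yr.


Ordering cost = D*S/Q = 2452.1538
Holding cost = Q*H/2 = 4065.0262
TC = 2452.1538 + 4065.0262 = 6517.1800

6517.1800 $/yr


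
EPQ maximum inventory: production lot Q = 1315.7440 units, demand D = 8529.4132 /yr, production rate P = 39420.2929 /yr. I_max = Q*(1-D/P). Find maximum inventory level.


D/P = 0.2164
1 - D/P = 0.7836
I_max = 1315.7440 * 0.7836 = 1031.0550

1031.0550 units


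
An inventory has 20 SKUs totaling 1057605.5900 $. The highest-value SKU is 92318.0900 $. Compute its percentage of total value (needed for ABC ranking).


Top item = 92318.0900
Total = 1057605.5900
Percentage = 92318.0900 / 1057605.5900 * 100 = 8.7290

8.7290%


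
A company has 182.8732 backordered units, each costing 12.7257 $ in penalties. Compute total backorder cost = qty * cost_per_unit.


Total = 182.8732 * 12.7257 = 2327.1895

2327.1895 $


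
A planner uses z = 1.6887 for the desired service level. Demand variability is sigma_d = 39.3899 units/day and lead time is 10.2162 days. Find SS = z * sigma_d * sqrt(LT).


sqrt(LT) = sqrt(10.2162) = 3.1963
SS = 1.6887 * 39.3899 * 3.1963 = 212.6092

212.6092 units


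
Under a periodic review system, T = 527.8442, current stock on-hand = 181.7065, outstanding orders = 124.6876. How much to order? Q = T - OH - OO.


Inventory position = OH + OO = 181.7065 + 124.6876 = 306.3941
Q = 527.8442 - 306.3941 = 221.4501

221.4501 units


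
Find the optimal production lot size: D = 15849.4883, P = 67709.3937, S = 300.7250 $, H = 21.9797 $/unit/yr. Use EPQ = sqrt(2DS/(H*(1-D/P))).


1 - D/P = 1 - 0.2341 = 0.7659
H*(1-D/P) = 16.8347
2DS = 9532674.7380
EPQ = sqrt(566252.6130) = 752.4976

752.4976 units


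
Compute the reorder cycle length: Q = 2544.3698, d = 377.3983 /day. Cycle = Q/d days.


Cycle = 2544.3698 / 377.3983 = 6.7419

6.7419 days


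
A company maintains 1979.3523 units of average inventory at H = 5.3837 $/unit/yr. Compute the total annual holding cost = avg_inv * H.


Cost = 1979.3523 * 5.3837 = 10656.2390

10656.2390 $/yr


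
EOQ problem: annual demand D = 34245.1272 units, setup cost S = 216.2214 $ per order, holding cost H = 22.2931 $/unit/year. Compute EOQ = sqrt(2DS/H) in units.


2*D*S = 2 * 34245.1272 * 216.2214 = 14809058.6927
2*D*S/H = 664288.8918
EOQ = sqrt(664288.8918) = 815.0392

815.0392 units


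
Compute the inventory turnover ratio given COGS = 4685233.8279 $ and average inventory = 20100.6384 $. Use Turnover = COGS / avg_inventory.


Turnover = 4685233.8279 / 20100.6384 = 233.0888

233.0888


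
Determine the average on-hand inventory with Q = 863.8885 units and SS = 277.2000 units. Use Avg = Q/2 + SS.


Q/2 = 431.9443
Avg = 431.9443 + 277.2000 = 709.1443

709.1443 units


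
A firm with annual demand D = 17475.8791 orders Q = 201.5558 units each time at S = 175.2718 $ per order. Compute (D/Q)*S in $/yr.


Number of orders = D/Q = 86.7049
Cost = 86.7049 * 175.2718 = 15196.9270

15196.9270 $/yr


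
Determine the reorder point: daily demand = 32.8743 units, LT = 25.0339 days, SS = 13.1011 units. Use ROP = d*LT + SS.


d*LT = 32.8743 * 25.0339 = 822.9719
ROP = 822.9719 + 13.1011 = 836.0730

836.0730 units


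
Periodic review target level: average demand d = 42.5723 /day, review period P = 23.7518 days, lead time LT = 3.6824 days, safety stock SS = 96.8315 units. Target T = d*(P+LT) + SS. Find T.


P + LT = 27.4342
d*(P+LT) = 42.5723 * 27.4342 = 1167.9370
T = 1167.9370 + 96.8315 = 1264.7685

1264.7685 units


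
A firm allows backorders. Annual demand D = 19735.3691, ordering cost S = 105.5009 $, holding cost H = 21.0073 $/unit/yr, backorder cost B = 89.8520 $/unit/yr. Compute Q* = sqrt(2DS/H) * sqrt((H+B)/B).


sqrt(2DS/H) = 445.2261
sqrt((H+B)/B) = 1.1108
Q* = 445.2261 * 1.1108 = 494.5415

494.5415 units


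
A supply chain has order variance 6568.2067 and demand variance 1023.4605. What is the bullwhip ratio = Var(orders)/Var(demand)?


BW = 6568.2067 / 1023.4605 = 6.4176

6.4176


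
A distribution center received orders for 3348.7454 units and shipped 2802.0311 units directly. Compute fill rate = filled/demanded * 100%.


FR = 2802.0311 / 3348.7454 * 100 = 83.6741

83.6741%


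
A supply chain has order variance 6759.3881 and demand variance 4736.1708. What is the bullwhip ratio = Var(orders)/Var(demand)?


BW = 6759.3881 / 4736.1708 = 1.4272

1.4272


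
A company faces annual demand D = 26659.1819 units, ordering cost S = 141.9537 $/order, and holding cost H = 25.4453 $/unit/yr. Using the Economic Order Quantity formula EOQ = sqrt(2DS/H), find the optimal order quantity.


2*D*S = 2 * 26659.1819 * 141.9537 = 7568739.0194
2*D*S/H = 297451.3572
EOQ = sqrt(297451.3572) = 545.3910

545.3910 units


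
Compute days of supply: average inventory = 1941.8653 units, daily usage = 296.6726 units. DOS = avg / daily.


DOS = 1941.8653 / 296.6726 = 6.5455

6.5455 days


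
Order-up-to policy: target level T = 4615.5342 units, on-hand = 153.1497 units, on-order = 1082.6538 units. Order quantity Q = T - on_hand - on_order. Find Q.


Inventory position = OH + OO = 153.1497 + 1082.6538 = 1235.8035
Q = 4615.5342 - 1235.8035 = 3379.7307

3379.7307 units
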